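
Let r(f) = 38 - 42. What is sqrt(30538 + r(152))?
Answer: sqrt(30534) ≈ 174.74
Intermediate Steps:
r(f) = -4
sqrt(30538 + r(152)) = sqrt(30538 - 4) = sqrt(30534)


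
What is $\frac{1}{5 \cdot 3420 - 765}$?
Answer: $\frac{1}{16335} \approx 6.1218 \cdot 10^{-5}$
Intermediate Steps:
$\frac{1}{5 \cdot 3420 - 765} = \frac{1}{17100 - 765} = \frac{1}{16335}$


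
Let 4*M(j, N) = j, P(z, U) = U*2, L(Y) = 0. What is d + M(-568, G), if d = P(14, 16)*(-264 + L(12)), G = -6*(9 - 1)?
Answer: -8590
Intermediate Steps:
G = -48 (G = -6*8 = -48)
P(z, U) = 2*U
M(j, N) = j/4
d = -8448 (d = (2*16)*(-264 + 0) = 32*(-264) = -8448)
d + M(-568, G) = -8448 + (1/4)*(-568) = -8448 - 142 = -8590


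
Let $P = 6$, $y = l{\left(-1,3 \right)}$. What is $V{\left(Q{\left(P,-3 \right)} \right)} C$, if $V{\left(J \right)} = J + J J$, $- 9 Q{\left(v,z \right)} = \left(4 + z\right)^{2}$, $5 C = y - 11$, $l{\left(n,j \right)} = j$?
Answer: $\frac{64}{405} \approx 0.15802$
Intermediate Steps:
$y = 3$
$C = - \frac{8}{5}$ ($C = \frac{3 - 11}{5} = \frac{1}{5} \left(-8\right) = - \frac{8}{5} \approx -1.6$)
$Q{\left(v,z \right)} = - \frac{\left(4 + z\right)^{2}}{9}$
$V{\left(J \right)} = J + J^{2}$
$V{\left(Q{\left(P,-3 \right)} \right)} C = - \frac{\left(4 - 3\right)^{2}}{9} \left(1 - \frac{\left(4 - 3\right)^{2}}{9}\right) \left(- \frac{8}{5}\right) = - \frac{1^{2}}{9} \left(1 - \frac{1^{2}}{9}\right) \left(- \frac{8}{5}\right) = \left(- \frac{1}{9}\right) 1 \left(1 - \frac{1}{9}\right) \left(- \frac{8}{5}\right) = - \frac{1 - \frac{1}{9}}{9} \left(- \frac{8}{5}\right) = \left(- \frac{1}{9}\right) \frac{8}{9} \left(- \frac{8}{5}\right) = \left(- \frac{8}{81}\right) \left(- \frac{8}{5}\right) = \frac{64}{405}$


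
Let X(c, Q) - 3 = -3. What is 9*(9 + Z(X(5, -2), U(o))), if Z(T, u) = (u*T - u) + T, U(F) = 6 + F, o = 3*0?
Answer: 27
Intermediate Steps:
X(c, Q) = 0 (X(c, Q) = 3 - 3 = 0)
o = 0
Z(T, u) = T - u + T*u (Z(T, u) = (T*u - u) + T = (-u + T*u) + T = T - u + T*u)
9*(9 + Z(X(5, -2), U(o))) = 9*(9 + (0 - (6 + 0) + 0*(6 + 0))) = 9*(9 + (0 - 1*6 + 0*6)) = 9*(9 + (0 - 6 + 0)) = 9*(9 - 6) = 9*3 = 27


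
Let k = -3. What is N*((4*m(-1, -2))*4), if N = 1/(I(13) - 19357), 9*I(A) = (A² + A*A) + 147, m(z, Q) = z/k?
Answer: -3/10858 ≈ -0.00027629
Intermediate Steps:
m(z, Q) = -z/3 (m(z, Q) = z/(-3) = z*(-⅓) = -z/3)
I(A) = 49/3 + 2*A²/9 (I(A) = ((A² + A*A) + 147)/9 = ((A² + A²) + 147)/9 = (2*A² + 147)/9 = (147 + 2*A²)/9 = 49/3 + 2*A²/9)
N = -9/173728 (N = 1/((49/3 + (2/9)*13²) - 19357) = 1/((49/3 + (2/9)*169) - 19357) = 1/((49/3 + 338/9) - 19357) = 1/(485/9 - 19357) = 1/(-173728/9) = -9/173728 ≈ -5.1805e-5)
N*((4*m(-1, -2))*4) = -9*4*(-⅓*(-1))*4/173728 = -9*4*(⅓)*4/173728 = -3*4/43432 = -9/173728*16/3 = -3/10858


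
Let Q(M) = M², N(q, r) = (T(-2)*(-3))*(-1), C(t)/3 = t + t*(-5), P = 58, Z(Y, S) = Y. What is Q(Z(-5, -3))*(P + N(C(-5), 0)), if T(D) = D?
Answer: 1300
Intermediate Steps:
C(t) = -12*t (C(t) = 3*(t + t*(-5)) = 3*(t - 5*t) = 3*(-4*t) = -12*t)
N(q, r) = -6 (N(q, r) = -2*(-3)*(-1) = 6*(-1) = -6)
Q(Z(-5, -3))*(P + N(C(-5), 0)) = (-5)²*(58 - 6) = 25*52 = 1300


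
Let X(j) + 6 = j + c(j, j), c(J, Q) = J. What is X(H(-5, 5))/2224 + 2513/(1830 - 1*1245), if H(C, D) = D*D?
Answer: 1403663/325260 ≈ 4.3155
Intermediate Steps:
H(C, D) = D²
X(j) = -6 + 2*j (X(j) = -6 + (j + j) = -6 + 2*j)
X(H(-5, 5))/2224 + 2513/(1830 - 1*1245) = (-6 + 2*5²)/2224 + 2513/(1830 - 1*1245) = (-6 + 2*25)*(1/2224) + 2513/(1830 - 1245) = (-6 + 50)*(1/2224) + 2513/585 = 44*(1/2224) + 2513*(1/585) = 11/556 + 2513/585 = 1403663/325260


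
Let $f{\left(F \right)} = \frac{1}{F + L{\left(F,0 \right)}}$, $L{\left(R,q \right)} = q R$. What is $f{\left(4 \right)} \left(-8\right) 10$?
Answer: $-20$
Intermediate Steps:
$L{\left(R,q \right)} = R q$
$f{\left(F \right)} = \frac{1}{F}$ ($f{\left(F \right)} = \frac{1}{F + F 0} = \frac{1}{F + 0} = \frac{1}{F}$)
$f{\left(4 \right)} \left(-8\right) 10 = \frac{1}{4} \left(-8\right) 10 = \left(-2\right) 10 = -20$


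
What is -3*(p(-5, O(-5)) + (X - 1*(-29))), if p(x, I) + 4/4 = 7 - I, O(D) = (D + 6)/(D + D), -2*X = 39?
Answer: -234/5 ≈ -46.800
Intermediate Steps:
X = -39/2 (X = -1/2*39 = -39/2 ≈ -19.500)
O(D) = (6 + D)/(2*D) (O(D) = (6 + D)/((2*D)) = (6 + D)*(1/(2*D)) = (6 + D)/(2*D))
p(x, I) = 6 - I (p(x, I) = -1 + (7 - I) = 6 - I)
-3*(p(-5, O(-5)) + (X - 1*(-29))) = -3*((6 - (6 - 5)/(2*(-5))) + (-39/2 - 1*(-29))) = -3*((6 - (-1)/(2*5)) + (-39/2 + 29)) = -3*((6 - 1*(-1/10)) + 19/2) = -3*((6 + 1/10) + 19/2) = -3*(61/10 + 19/2) = -3*78/5 = -234/5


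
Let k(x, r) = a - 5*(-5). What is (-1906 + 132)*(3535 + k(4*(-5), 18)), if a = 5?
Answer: -6324310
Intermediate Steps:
k(x, r) = 30 (k(x, r) = 5 - 5*(-5) = 5 + 25 = 30)
(-1906 + 132)*(3535 + k(4*(-5), 18)) = (-1906 + 132)*(3535 + 30) = -1774*3565 = -6324310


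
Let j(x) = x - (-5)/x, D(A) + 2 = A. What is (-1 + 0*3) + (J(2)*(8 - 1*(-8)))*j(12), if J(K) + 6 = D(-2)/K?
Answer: -4771/3 ≈ -1590.3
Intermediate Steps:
D(A) = -2 + A
j(x) = x + 5/x
J(K) = -6 - 4/K (J(K) = -6 + (-2 - 2)/K = -6 - 4/K)
(-1 + 0*3) + (J(2)*(8 - 1*(-8)))*j(12) = (-1 + 0*3) + ((-6 - 4/2)*(8 - 1*(-8)))*(12 + 5/12) = (-1 + 0) + ((-6 - 4*½)*(8 + 8))*(12 + 5*(1/12)) = -1 + ((-6 - 2)*16)*(12 + 5/12) = -1 - 8*16*(149/12) = -1 - 128*149/12 = -1 - 4768/3 = -4771/3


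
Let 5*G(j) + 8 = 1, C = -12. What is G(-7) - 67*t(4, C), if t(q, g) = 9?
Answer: -3022/5 ≈ -604.40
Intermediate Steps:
G(j) = -7/5 (G(j) = -8/5 + (1/5)*1 = -8/5 + 1/5 = -7/5)
G(-7) - 67*t(4, C) = -7/5 - 67*9 = -7/5 - 603 = -3022/5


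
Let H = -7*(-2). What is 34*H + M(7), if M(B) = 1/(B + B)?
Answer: 6665/14 ≈ 476.07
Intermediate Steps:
H = 14
M(B) = 1/(2*B)
34*H + M(7) = 34*14 + (½)/7 = 476 + (½)*(⅐) = 476 + 1/14 = 6665/14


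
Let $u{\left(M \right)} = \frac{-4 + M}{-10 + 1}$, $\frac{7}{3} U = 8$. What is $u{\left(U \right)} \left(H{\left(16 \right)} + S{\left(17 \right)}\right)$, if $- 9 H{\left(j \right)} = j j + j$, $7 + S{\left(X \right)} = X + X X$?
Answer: $\frac{9676}{567} \approx 17.065$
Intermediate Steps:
$U = \frac{24}{7}$ ($U = \frac{3}{7} \cdot 8 = \frac{24}{7} \approx 3.4286$)
$S{\left(X \right)} = -7 + X + X^{2}$ ($S{\left(X \right)} = -7 + \left(X + X X\right) = -7 + \left(X + X^{2}\right) = -7 + X + X^{2}$)
$u{\left(M \right)} = \frac{4}{9} - \frac{M}{9}$ ($u{\left(M \right)} = \frac{-4 + M}{-9} = \left(-4 + M\right) \left(- \frac{1}{9}\right) = \frac{4}{9} - \frac{M}{9}$)
$H{\left(j \right)} = - \frac{j}{9} - \frac{j^{2}}{9}$ ($H{\left(j \right)} = - \frac{j j + j}{9} = - \frac{j^{2} + j}{9} = - \frac{j + j^{2}}{9} = - \frac{j}{9} - \frac{j^{2}}{9}$)
$u{\left(U \right)} \left(H{\left(16 \right)} + S{\left(17 \right)}\right) = \left(\frac{4}{9} - \frac{8}{21}\right) \left(\left(- \frac{1}{9}\right) 16 \left(1 + 16\right) + \left(-7 + 17 + 17^{2}\right)\right) = \left(\frac{4}{9} - \frac{8}{21}\right) \left(\left(- \frac{1}{9}\right) 16 \cdot 17 + \left(-7 + 17 + 289\right)\right) = \frac{4 \left(- \frac{272}{9} + 299\right)}{63} = \frac{4}{63} \cdot \frac{2419}{9} = \frac{9676}{567}$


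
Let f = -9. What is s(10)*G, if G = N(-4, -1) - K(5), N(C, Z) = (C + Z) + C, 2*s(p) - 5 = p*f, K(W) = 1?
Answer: 425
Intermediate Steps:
s(p) = 5/2 - 9*p/2 (s(p) = 5/2 + (p*(-9))/2 = 5/2 + (-9*p)/2 = 5/2 - 9*p/2)
N(C, Z) = Z + 2*C
G = -10 (G = (-1 + 2*(-4)) - 1*1 = (-1 - 8) - 1 = -9 - 1 = -10)
s(10)*G = (5/2 - 9/2*10)*(-10) = (5/2 - 45)*(-10) = -85/2*(-10) = 425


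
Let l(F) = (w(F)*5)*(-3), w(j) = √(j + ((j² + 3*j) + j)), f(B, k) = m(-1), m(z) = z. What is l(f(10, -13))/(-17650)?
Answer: 3*I/1765 ≈ 0.0016997*I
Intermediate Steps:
f(B, k) = -1
w(j) = √(j² + 5*j) (w(j) = √(j + (j² + 4*j)) = √(j² + 5*j))
l(F) = -15*√(F*(5 + F)) (l(F) = (√(F*(5 + F))*5)*(-3) = (5*√(F*(5 + F)))*(-3) = -15*√(F*(5 + F)))
l(f(10, -13))/(-17650) = -15*I*√(5 - 1)/(-17650) = -15*2*I*(-1/17650) = -30*I*(-1/17650) = 3*I/1765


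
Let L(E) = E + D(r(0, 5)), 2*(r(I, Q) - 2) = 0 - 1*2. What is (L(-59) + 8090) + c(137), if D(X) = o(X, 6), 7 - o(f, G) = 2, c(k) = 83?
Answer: 8119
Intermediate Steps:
r(I, Q) = 1 (r(I, Q) = 2 + (0 - 1*2)/2 = 2 + (0 - 2)/2 = 2 + (1/2)*(-2) = 2 - 1 = 1)
o(f, G) = 5 (o(f, G) = 7 - 1*2 = 7 - 2 = 5)
D(X) = 5
L(E) = 5 + E (L(E) = E + 5 = 5 + E)
(L(-59) + 8090) + c(137) = ((5 - 59) + 8090) + 83 = (-54 + 8090) + 83 = 8036 + 83 = 8119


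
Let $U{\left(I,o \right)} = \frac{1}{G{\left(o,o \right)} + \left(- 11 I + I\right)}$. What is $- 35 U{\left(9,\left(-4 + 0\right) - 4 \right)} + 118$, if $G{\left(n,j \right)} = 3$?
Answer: $\frac{10301}{87} \approx 118.4$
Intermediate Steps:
$U{\left(I,o \right)} = \frac{1}{3 - 10 I}$ ($U{\left(I,o \right)} = \frac{1}{3 + \left(- 11 I + I\right)} = \frac{1}{3 - 10 I}$)
$- 35 U{\left(9,\left(-4 + 0\right) - 4 \right)} + 118 = - 35 \left(- \frac{1}{-3 + 10 \cdot 9}\right) + 118 = - 35 \left(- \frac{1}{-3 + 90}\right) + 118 = - 35 \left(- \frac{1}{87}\right) + 118 = - 35 \left(\left(-1\right) \frac{1}{87}\right) + 118 = \left(-35\right) \left(- \frac{1}{87}\right) + 118 = \frac{35}{87} + 118 = \frac{10301}{87}$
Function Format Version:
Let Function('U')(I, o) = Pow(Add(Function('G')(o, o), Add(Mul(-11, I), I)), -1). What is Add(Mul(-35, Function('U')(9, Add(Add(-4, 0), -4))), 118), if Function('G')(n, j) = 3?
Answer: Rational(10301, 87) ≈ 118.40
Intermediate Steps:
Function('U')(I, o) = Pow(Add(3, Mul(-10, I)), -1) (Function('U')(I, o) = Pow(Add(3, Add(Mul(-11, I), I)), -1) = Pow(Add(3, Mul(-10, I)), -1))
Add(Mul(-35, Function('U')(9, Add(Add(-4, 0), -4))), 118) = Add(Mul(-35, Mul(-1, Pow(Add(-3, Mul(10, 9)), -1))), 118) = Add(Mul(-35, Mul(-1, Pow(Add(-3, 90), -1))), 118) = Add(Mul(-35, Mul(-1, Pow(87, -1))), 118) = Add(Mul(-35, Mul(-1, Rational(1, 87))), 118) = Add(Mul(-35, Rational(-1, 87)), 118) = Add(Rational(35, 87), 118) = Rational(10301, 87)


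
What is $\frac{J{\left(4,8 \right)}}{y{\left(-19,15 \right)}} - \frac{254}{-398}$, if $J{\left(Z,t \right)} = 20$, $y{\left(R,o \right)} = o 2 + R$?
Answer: $\frac{5377}{2189} \approx 2.4564$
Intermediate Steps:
$y{\left(R,o \right)} = R + 2 o$ ($y{\left(R,o \right)} = 2 o + R = R + 2 o$)
$\frac{J{\left(4,8 \right)}}{y{\left(-19,15 \right)}} - \frac{254}{-398} = \frac{20}{-19 + 2 \cdot 15} - \frac{254}{-398} = \frac{20}{-19 + 30} - - \frac{127}{199} = \frac{20}{11} + \frac{127}{199} = \frac{5377}{2189}$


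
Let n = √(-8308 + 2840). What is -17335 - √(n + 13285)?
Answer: -17335 - √(13285 + 2*I*√1367) ≈ -17450.0 - 0.32078*I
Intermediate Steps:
n = 2*I*√1367 (n = √(-5468) = 2*I*√1367 ≈ 73.946*I)
-17335 - √(n + 13285) = -17335 - √(2*I*√1367 + 13285) = -17335 - √(13285 + 2*I*√1367)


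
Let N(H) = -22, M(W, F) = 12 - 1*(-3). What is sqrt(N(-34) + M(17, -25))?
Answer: I*sqrt(7) ≈ 2.6458*I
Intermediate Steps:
M(W, F) = 15 (M(W, F) = 12 + 3 = 15)
sqrt(N(-34) + M(17, -25)) = sqrt(-22 + 15) = sqrt(-7) = I*sqrt(7)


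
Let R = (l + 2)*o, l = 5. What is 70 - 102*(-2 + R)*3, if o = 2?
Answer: -3602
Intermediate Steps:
R = 14 (R = (5 + 2)*2 = 7*2 = 14)
70 - 102*(-2 + R)*3 = 70 - 102*(-2 + 14)*3 = 70 - 1224*3 = 70 - 102*36 = 70 - 3672 = -3602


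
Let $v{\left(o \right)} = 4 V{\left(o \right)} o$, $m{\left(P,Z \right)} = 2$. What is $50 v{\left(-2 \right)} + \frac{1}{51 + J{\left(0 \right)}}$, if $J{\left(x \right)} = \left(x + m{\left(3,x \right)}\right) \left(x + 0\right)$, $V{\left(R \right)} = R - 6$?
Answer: $\frac{163201}{51} \approx 3200.0$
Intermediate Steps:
$V{\left(R \right)} = -6 + R$ ($V{\left(R \right)} = R - 6 = -6 + R$)
$v{\left(o \right)} = o \left(-24 + 4 o\right)$ ($v{\left(o \right)} = 4 \left(-6 + o\right) o = \left(-24 + 4 o\right) o = o \left(-24 + 4 o\right)$)
$J{\left(x \right)} = x \left(2 + x\right)$ ($J{\left(x \right)} = \left(x + 2\right) \left(x + 0\right) = \left(2 + x\right) x = x \left(2 + x\right)$)
$50 v{\left(-2 \right)} + \frac{1}{51 + J{\left(0 \right)}} = 50 \cdot 4 \left(-2\right) \left(-6 - 2\right) + \frac{1}{51 + 0 \left(2 + 0\right)} = 50 \cdot 4 \left(-2\right) \left(-8\right) + \frac{1}{51 + 0 \cdot 2} = 50 \cdot 64 + \frac{1}{51 + 0} = 3200 + \frac{1}{51} = \frac{163201}{51}$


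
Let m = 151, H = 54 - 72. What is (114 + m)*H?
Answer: -4770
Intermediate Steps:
H = -18
(114 + m)*H = (114 + 151)*(-18) = 265*(-18) = -4770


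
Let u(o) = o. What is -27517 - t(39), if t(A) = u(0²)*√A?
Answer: -27517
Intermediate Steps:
t(A) = 0 (t(A) = 0²*√A = 0*√A = 0)
-27517 - t(39) = -27517 - 1*0 = -27517 + 0 = -27517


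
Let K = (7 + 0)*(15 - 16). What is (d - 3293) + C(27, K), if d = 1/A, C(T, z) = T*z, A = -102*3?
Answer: -1065493/306 ≈ -3482.0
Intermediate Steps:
A = -306
K = -7 (K = 7*(-1) = -7)
d = -1/306 (d = 1/(-306) = -1/306 ≈ -0.0032680)
(d - 3293) + C(27, K) = (-1/306 - 3293) + 27*(-7) = -1007659/306 - 189 = -1065493/306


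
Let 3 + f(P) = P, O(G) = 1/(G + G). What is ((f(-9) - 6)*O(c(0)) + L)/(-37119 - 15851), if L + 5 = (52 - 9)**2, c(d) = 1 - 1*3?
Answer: -3697/105940 ≈ -0.034897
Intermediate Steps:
c(d) = -2 (c(d) = 1 - 3 = -2)
O(G) = 1/(2*G)
f(P) = -3 + P
L = 1844 (L = -5 + (52 - 9)**2 = -5 + 43**2 = -5 + 1849 = 1844)
((f(-9) - 6)*O(c(0)) + L)/(-37119 - 15851) = (((-3 - 9) - 6)*((1/2)/(-2)) + 1844)/(-37119 - 15851) = ((-12 - 6)*((1/2)*(-1/2)) + 1844)/(-52970) = (-18*(-1/4) + 1844)*(-1/52970) = (9/2 + 1844)*(-1/52970) = (3697/2)*(-1/52970) = -3697/105940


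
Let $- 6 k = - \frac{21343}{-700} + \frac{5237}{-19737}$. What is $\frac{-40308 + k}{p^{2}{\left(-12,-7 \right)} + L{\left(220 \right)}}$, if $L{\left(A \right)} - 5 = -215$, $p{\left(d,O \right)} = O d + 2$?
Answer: $- \frac{477395052013}{85098049200} \approx -5.6099$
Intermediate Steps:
$p{\left(d,O \right)} = 2 + O d$
$L{\left(A \right)} = -210$ ($L{\left(A \right)} = 5 - 215 = -210$)
$k = - \frac{59654413}{11842200}$ ($k = - \frac{- \frac{21343}{-700} + \frac{5237}{-19737}}{6} = - \frac{\left(-21343\right) \left(- \frac{1}{700}\right) + 5237 \left(- \frac{1}{19737}\right)}{6} = - \frac{\frac{3049}{100} - \frac{5237}{19737}}{6} = \left(- \frac{1}{6}\right) \frac{59654413}{1973700} = - \frac{59654413}{11842200} \approx -5.0374$)
$\frac{-40308 + k}{p^{2}{\left(-12,-7 \right)} + L{\left(220 \right)}} = \frac{-40308 - \frac{59654413}{11842200}}{\left(2 - -84\right)^{2} - 210} = - \frac{477395052013}{11842200 \left(\left(2 + 84\right)^{2} - 210\right)} = - \frac{477395052013}{11842200 \left(86^{2} - 210\right)} = - \frac{477395052013}{11842200 \left(7396 - 210\right)} = - \frac{477395052013}{11842200 \cdot 7186} = \left(- \frac{477395052013}{11842200}\right) \frac{1}{7186} = - \frac{477395052013}{85098049200}$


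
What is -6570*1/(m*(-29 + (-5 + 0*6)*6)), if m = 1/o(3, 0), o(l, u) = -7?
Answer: -45990/59 ≈ -779.49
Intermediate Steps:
m = -⅐ (m = 1/(-7) = -⅐ ≈ -0.14286)
-6570*1/(m*(-29 + (-5 + 0*6)*6)) = -6570*(-7/(-29 + (-5 + 0*6)*6)) = -6570*(-7/(-29 + (-5 + 0)*6)) = -6570*(-7/(-29 - 5*6)) = -6570*(-7/(-29 - 30)) = -6570/((-⅐*(-59))) = -6570/59/7 = -6570*7/59 = -45990/59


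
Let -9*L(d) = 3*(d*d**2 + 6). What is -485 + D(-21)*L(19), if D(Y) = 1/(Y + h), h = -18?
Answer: -49880/117 ≈ -426.32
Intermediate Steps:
D(Y) = 1/(-18 + Y) (D(Y) = 1/(Y - 18) = 1/(-18 + Y))
L(d) = -2 - d**3/3 (L(d) = -(d*d**2 + 6)/3 = -(d**3 + 6)/3 = -(6 + d**3)/3 = -(18 + 3*d**3)/9 = -2 - d**3/3)
-485 + D(-21)*L(19) = -485 + (-2 - 1/3*19**3)/(-18 - 21) = -485 + (-2 - 1/3*6859)/(-39) = -485 - (-2 - 6859/3)/39 = -485 - 1/39*(-6865/3) = -485 + 6865/117 = -49880/117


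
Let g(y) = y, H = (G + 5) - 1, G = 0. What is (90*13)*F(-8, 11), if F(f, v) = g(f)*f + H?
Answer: 79560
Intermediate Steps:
H = 4 (H = (0 + 5) - 1 = 5 - 1 = 4)
F(f, v) = 4 + f² (F(f, v) = f*f + 4 = f² + 4 = 4 + f²)
(90*13)*F(-8, 11) = (90*13)*(4 + (-8)²) = 1170*(4 + 64) = 1170*68 = 79560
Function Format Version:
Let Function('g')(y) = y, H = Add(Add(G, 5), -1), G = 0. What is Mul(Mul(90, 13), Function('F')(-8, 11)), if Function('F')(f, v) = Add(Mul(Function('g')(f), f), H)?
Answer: 79560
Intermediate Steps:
H = 4 (H = Add(Add(0, 5), -1) = Add(5, -1) = 4)
Function('F')(f, v) = Add(4, Pow(f, 2)) (Function('F')(f, v) = Add(Mul(f, f), 4) = Add(Pow(f, 2), 4) = Add(4, Pow(f, 2)))
Mul(Mul(90, 13), Function('F')(-8, 11)) = Mul(Mul(90, 13), Add(4, Pow(-8, 2))) = Mul(1170, Add(4, 64)) = Mul(1170, 68) = 79560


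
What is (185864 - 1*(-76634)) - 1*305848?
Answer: -43350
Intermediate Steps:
(185864 - 1*(-76634)) - 1*305848 = (185864 + 76634) - 305848 = 262498 - 305848 = -43350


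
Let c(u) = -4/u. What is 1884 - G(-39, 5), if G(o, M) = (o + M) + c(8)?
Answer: 3837/2 ≈ 1918.5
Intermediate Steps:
G(o, M) = -½ + M + o (G(o, M) = (o + M) - 4/8 = (M + o) - 4*⅛ = (M + o) - ½ = -½ + M + o)
1884 - G(-39, 5) = 1884 - (-½ + 5 - 39) = 1884 - 1*(-69/2) = 1884 + 69/2 = 3837/2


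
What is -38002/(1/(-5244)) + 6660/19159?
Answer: 3818053194252/19159 ≈ 1.9928e+8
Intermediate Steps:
-38002/(1/(-5244)) + 6660/19159 = -38002/(-1/5244) + 6660*(1/19159) = -38002*(-5244) + 6660/19159 = 199282488 + 6660/19159 = 3818053194252/19159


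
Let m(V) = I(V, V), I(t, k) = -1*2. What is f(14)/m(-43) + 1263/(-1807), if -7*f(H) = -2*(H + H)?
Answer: -8491/1807 ≈ -4.6990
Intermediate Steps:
I(t, k) = -2
m(V) = -2
f(H) = 4*H/7 (f(H) = -(-2)*(H + H)/7 = -(-2)*2*H/7 = -(-4)*H/7 = 4*H/7)
f(14)/m(-43) + 1263/(-1807) = ((4/7)*14)/(-2) + 1263/(-1807) = 8*(-½) + 1263*(-1/1807) = -4 - 1263/1807 = -8491/1807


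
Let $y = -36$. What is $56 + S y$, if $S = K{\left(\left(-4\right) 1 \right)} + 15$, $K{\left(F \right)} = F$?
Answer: $-340$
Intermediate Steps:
$S = 11$ ($S = \left(-4\right) 1 + 15 = -4 + 15 = 11$)
$56 + S y = 56 + 11 \left(-36\right) = 56 - 396 = -340$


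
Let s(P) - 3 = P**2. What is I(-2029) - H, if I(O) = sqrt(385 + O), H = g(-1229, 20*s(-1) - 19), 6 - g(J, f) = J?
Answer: -1235 + 2*I*sqrt(411) ≈ -1235.0 + 40.546*I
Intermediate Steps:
s(P) = 3 + P**2
g(J, f) = 6 - J
H = 1235 (H = 6 - 1*(-1229) = 6 + 1229 = 1235)
I(-2029) - H = sqrt(385 - 2029) - 1*1235 = sqrt(-1644) - 1235 = 2*I*sqrt(411) - 1235 = -1235 + 2*I*sqrt(411)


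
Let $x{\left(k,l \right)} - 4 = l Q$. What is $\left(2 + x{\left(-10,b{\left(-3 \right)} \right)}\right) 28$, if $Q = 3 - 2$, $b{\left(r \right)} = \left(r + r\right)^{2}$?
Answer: $1176$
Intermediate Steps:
$b{\left(r \right)} = 4 r^{2}$ ($b{\left(r \right)} = \left(2 r\right)^{2} = 4 r^{2}$)
$Q = 1$
$x{\left(k,l \right)} = 4 + l$ ($x{\left(k,l \right)} = 4 + l 1 = 4 + l$)
$\left(2 + x{\left(-10,b{\left(-3 \right)} \right)}\right) 28 = \left(2 + \left(4 + 4 \left(-3\right)^{2}\right)\right) 28 = \left(2 + \left(4 + 4 \cdot 9\right)\right) 28 = \left(2 + \left(4 + 36\right)\right) 28 = \left(2 + 40\right) 28 = 42 \cdot 28 = 1176$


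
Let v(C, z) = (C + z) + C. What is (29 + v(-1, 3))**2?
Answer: 900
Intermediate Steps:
v(C, z) = z + 2*C
(29 + v(-1, 3))**2 = (29 + (3 + 2*(-1)))**2 = (29 + (3 - 2))**2 = (29 + 1)**2 = 30**2 = 900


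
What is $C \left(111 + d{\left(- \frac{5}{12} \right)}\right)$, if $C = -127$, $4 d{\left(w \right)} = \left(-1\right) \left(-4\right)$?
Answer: $-14224$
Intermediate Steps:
$d{\left(w \right)} = 1$ ($d{\left(w \right)} = \frac{\left(-1\right) \left(-4\right)}{4} = \frac{1}{4} \cdot 4 = 1$)
$C \left(111 + d{\left(- \frac{5}{12} \right)}\right) = - 127 \left(111 + 1\right) = \left(-127\right) 112 = -14224$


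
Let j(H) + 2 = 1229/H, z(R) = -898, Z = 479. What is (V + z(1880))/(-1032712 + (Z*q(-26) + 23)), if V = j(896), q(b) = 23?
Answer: 805171/915418112 ≈ 0.00087957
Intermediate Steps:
j(H) = -2 + 1229/H
V = -563/896 (V = -2 + 1229/896 = -563/896 ≈ -0.62835)
(V + z(1880))/(-1032712 + (Z*q(-26) + 23)) = (-563/896 - 898)/(-1032712 + (479*23 + 23)) = -805171/(896*(-1032712 + (11017 + 23))) = -805171/(896*(-1032712 + 11040)) = -805171/896/(-1021672) = -805171/896*(-1/1021672) = 805171/915418112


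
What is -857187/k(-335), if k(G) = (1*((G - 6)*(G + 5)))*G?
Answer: 285729/12565850 ≈ 0.022739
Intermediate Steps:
k(G) = G*(-6 + G)*(5 + G) (k(G) = (1*((-6 + G)*(5 + G)))*G = ((-6 + G)*(5 + G))*G = G*(-6 + G)*(5 + G))
-857187/k(-335) = -857187*(-1/(335*(-30 + (-335)**2 - 1*(-335)))) = -857187*(-1/(335*(-30 + 112225 + 335))) = -857187/((-335*112530)) = -857187/(-37697550) = -857187*(-1/37697550) = 285729/12565850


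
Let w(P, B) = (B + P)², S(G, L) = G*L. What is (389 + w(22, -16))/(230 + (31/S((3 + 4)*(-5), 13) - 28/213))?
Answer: 41188875/22271107 ≈ 1.8494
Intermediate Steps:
(389 + w(22, -16))/(230 + (31/S((3 + 4)*(-5), 13) - 28/213)) = (389 + (-16 + 22)²)/(230 + (31/((((3 + 4)*(-5))*13)) - 28/213)) = (389 + 6²)/(230 + (31/(((7*(-5))*13)) - 28*1/213)) = (389 + 36)/(230 + (31/((-35*13)) - 28/213)) = 425/(230 + (31/(-455) - 28/213)) = 425/(230 + (31*(-1/455) - 28/213)) = 425/(230 + (-31/455 - 28/213)) = 425/(230 - 19343/96915) = 425/(22271107/96915) = 425*(96915/22271107) = 41188875/22271107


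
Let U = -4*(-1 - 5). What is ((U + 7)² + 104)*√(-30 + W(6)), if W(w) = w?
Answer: 2130*I*√6 ≈ 5217.4*I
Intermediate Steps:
U = 24 (U = -4*(-6) = 24)
((U + 7)² + 104)*√(-30 + W(6)) = ((24 + 7)² + 104)*√(-30 + 6) = (31² + 104)*√(-24) = (961 + 104)*(2*I*√6) = 1065*(2*I*√6) = 2130*I*√6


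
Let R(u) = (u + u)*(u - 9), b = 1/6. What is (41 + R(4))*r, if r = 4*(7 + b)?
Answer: 86/3 ≈ 28.667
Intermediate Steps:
b = ⅙ ≈ 0.16667
R(u) = 2*u*(-9 + u) (R(u) = (2*u)*(-9 + u) = 2*u*(-9 + u))
r = 86/3 (r = 4*(7 + ⅙) = 4*(43/6) = 86/3 ≈ 28.667)
(41 + R(4))*r = (41 + 2*4*(-9 + 4))*(86/3) = (41 + 2*4*(-5))*(86/3) = (41 - 40)*(86/3) = 1*(86/3) = 86/3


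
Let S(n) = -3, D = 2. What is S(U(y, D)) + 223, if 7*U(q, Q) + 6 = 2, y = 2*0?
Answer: 220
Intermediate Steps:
y = 0
U(q, Q) = -4/7 (U(q, Q) = -6/7 + (1/7)*2 = -6/7 + 2/7 = -4/7)
S(U(y, D)) + 223 = -3 + 223 = 220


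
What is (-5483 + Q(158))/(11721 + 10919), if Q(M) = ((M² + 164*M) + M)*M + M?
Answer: 8058047/22640 ≈ 355.92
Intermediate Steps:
Q(M) = M + M*(M² + 165*M) (Q(M) = (M² + 165*M)*M + M = M*(M² + 165*M) + M = M + M*(M² + 165*M))
(-5483 + Q(158))/(11721 + 10919) = (-5483 + 158*(1 + 158² + 165*158))/(11721 + 10919) = (-5483 + 158*(1 + 24964 + 26070))/22640 = (-5483 + 158*51035)*(1/22640) = (-5483 + 8063530)*(1/22640) = 8058047*(1/22640) = 8058047/22640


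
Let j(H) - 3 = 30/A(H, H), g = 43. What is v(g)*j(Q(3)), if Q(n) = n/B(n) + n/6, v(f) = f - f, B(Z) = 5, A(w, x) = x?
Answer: 0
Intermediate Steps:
v(f) = 0
Q(n) = 11*n/30 (Q(n) = n/5 + n/6 = 11*n/30)
j(H) = 3 + 30/H
v(g)*j(Q(3)) = 0*(3 + 30/(((11/30)*3))) = 0*(3 + 30/(11/10)) = 0*(3 + 30*(10/11)) = 0*(3 + 300/11) = 0*(333/11) = 0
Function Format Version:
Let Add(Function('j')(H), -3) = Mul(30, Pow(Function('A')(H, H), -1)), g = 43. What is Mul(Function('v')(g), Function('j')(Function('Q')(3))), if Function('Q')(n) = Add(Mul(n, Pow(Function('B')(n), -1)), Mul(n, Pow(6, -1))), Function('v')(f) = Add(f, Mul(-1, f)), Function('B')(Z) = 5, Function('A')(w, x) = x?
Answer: 0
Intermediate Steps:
Function('v')(f) = 0
Function('Q')(n) = Mul(Rational(11, 30), n) (Function('Q')(n) = Add(Mul(n, Pow(5, -1)), Mul(n, Pow(6, -1))) = Add(Mul(n, Rational(1, 5)), Mul(n, Rational(1, 6))) = Add(Mul(Rational(1, 5), n), Mul(Rational(1, 6), n)) = Mul(Rational(11, 30), n))
Function('j')(H) = Add(3, Mul(30, Pow(H, -1)))
Mul(Function('v')(g), Function('j')(Function('Q')(3))) = Mul(0, Add(3, Mul(30, Pow(Mul(Rational(11, 30), 3), -1)))) = Mul(0, Add(3, Mul(30, Pow(Rational(11, 10), -1)))) = Mul(0, Add(3, Mul(30, Rational(10, 11)))) = Mul(0, Add(3, Rational(300, 11))) = Mul(0, Rational(333, 11)) = 0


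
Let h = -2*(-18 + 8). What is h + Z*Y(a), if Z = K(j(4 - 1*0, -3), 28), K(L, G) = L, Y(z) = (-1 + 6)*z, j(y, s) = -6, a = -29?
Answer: 890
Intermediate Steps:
Y(z) = 5*z
Z = -6
h = 20 (h = -2*(-10) = 20)
h + Z*Y(a) = 20 - 30*(-29) = 20 - 6*(-145) = 20 + 870 = 890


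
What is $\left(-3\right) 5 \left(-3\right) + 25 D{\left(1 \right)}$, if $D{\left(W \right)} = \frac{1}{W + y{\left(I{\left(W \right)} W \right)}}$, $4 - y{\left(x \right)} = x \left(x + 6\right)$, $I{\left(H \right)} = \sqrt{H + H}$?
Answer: $\frac{920}{21} - \frac{50 \sqrt{2}}{21} \approx 40.442$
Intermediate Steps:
$I{\left(H \right)} = \sqrt{2} \sqrt{H}$ ($I{\left(H \right)} = \sqrt{2 H} = \sqrt{2} \sqrt{H}$)
$y{\left(x \right)} = 4 - x \left(6 + x\right)$ ($y{\left(x \right)} = 4 - x \left(x + 6\right) = 4 - x \left(6 + x\right)$)
$D{\left(W \right)} = \frac{1}{4 + W - 2 W^{3} - 6 \sqrt{2} W^{\frac{3}{2}}}$ ($D{\left(W \right)} = \frac{1}{W - \left(-4 + \left(\sqrt{2} \sqrt{W} W\right)^{2} + 6 \sqrt{2} \sqrt{W} W\right)} = \frac{1}{W - \left(-4 + \left(\sqrt{2} W^{\frac{3}{2}}\right)^{2} + 6 \sqrt{2} W^{\frac{3}{2}}\right)} = \frac{1}{W - \left(-4 + 2 W^{3} + 6 \sqrt{2} W^{\frac{3}{2}}\right)} = \frac{1}{4 + W - 2 W^{3} - 6 \sqrt{2} W^{\frac{3}{2}}}$)
$\left(-3\right) 5 \left(-3\right) + 25 D{\left(1 \right)} = \left(-3\right) 5 \left(-3\right) + 25 \left(- \frac{1}{-4 - 1 + 2 \cdot 1^{3} + 6 \sqrt{2} \cdot 1^{\frac{3}{2}}}\right) = \left(-15\right) \left(-3\right) + 25 \left(- \frac{1}{-4 - 1 + 2 \cdot 1 + 6 \sqrt{2} \cdot 1}\right) = 45 + 25 \left(- \frac{1}{-4 - 1 + 2 + 6 \sqrt{2}}\right) = 45 + 25 \left(- \frac{1}{-3 + 6 \sqrt{2}}\right) = 45 - \frac{25}{-3 + 6 \sqrt{2}}$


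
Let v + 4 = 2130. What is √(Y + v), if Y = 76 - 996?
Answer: 3*√134 ≈ 34.728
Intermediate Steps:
v = 2126 (v = -4 + 2130 = 2126)
Y = -920
√(Y + v) = √(-920 + 2126) = √1206 = 3*√134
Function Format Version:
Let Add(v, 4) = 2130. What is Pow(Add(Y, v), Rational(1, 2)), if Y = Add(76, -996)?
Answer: Mul(3, Pow(134, Rational(1, 2))) ≈ 34.728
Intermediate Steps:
v = 2126 (v = Add(-4, 2130) = 2126)
Y = -920
Pow(Add(Y, v), Rational(1, 2)) = Pow(Add(-920, 2126), Rational(1, 2)) = Pow(1206, Rational(1, 2)) = Mul(3, Pow(134, Rational(1, 2)))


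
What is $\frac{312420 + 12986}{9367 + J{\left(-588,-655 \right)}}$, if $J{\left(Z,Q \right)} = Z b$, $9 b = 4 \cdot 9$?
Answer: $\frac{325406}{7015} \approx 46.387$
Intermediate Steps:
$b = 4$ ($b = \frac{4 \cdot 9}{9} = \frac{1}{9} \cdot 36 = 4$)
$J{\left(Z,Q \right)} = 4 Z$ ($J{\left(Z,Q \right)} = Z 4 = 4 Z$)
$\frac{312420 + 12986}{9367 + J{\left(-588,-655 \right)}} = \frac{312420 + 12986}{9367 + 4 \left(-588\right)} = \frac{325406}{9367 - 2352} = \frac{325406}{7015}$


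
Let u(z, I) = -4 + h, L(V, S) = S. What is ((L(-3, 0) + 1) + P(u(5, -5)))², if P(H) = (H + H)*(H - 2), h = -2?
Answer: 9409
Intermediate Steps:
u(z, I) = -6 (u(z, I) = -4 - 2 = -6)
P(H) = 2*H*(-2 + H) (P(H) = (2*H)*(-2 + H) = 2*H*(-2 + H))
((L(-3, 0) + 1) + P(u(5, -5)))² = ((0 + 1) + 2*(-6)*(-2 - 6))² = (1 + 2*(-6)*(-8))² = (1 + 96)² = 97² = 9409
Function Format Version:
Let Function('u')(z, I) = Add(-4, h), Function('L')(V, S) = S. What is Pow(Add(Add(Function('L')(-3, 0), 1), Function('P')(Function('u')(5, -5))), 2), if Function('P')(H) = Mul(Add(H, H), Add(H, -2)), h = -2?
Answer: 9409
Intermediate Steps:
Function('u')(z, I) = -6 (Function('u')(z, I) = Add(-4, -2) = -6)
Function('P')(H) = Mul(2, H, Add(-2, H)) (Function('P')(H) = Mul(Mul(2, H), Add(-2, H)) = Mul(2, H, Add(-2, H)))
Pow(Add(Add(Function('L')(-3, 0), 1), Function('P')(Function('u')(5, -5))), 2) = Pow(Add(Add(0, 1), Mul(2, -6, Add(-2, -6))), 2) = Pow(Add(1, Mul(2, -6, -8)), 2) = Pow(Add(1, 96), 2) = Pow(97, 2) = 9409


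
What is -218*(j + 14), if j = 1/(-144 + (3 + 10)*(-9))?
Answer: -796354/261 ≈ -3051.2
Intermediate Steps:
j = -1/261 (j = 1/(-144 + 13*(-9)) = 1/(-144 - 117) = 1/(-261) = -1/261 ≈ -0.0038314)
-218*(j + 14) = -218*(-1/261 + 14) = -218*3653/261 = -796354/261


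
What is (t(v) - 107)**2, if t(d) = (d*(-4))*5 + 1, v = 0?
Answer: 11236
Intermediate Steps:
t(d) = 1 - 20*d (t(d) = -4*d*5 + 1 = -20*d + 1 = 1 - 20*d)
(t(v) - 107)**2 = ((1 - 20*0) - 107)**2 = ((1 + 0) - 107)**2 = (1 - 107)**2 = (-106)**2 = 11236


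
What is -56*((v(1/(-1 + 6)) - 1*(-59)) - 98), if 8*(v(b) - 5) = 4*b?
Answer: 9492/5 ≈ 1898.4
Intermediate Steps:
v(b) = 5 + b/2 (v(b) = 5 + (4*b)/8 = 5 + b/2)
-56*((v(1/(-1 + 6)) - 1*(-59)) - 98) = -56*(((5 + 1/(2*(-1 + 6))) - 1*(-59)) - 98) = -56*(((5 + (½)/5) + 59) - 98) = -56*(((5 + (½)*(⅕)) + 59) - 98) = -56*(((5 + ⅒) + 59) - 98) = -56*((51/10 + 59) - 98) = -56*(641/10 - 98) = -56*(-339/10) = 9492/5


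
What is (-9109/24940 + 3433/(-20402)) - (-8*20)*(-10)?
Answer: -407196434419/254412940 ≈ -1600.5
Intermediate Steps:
(-9109/24940 + 3433/(-20402)) - (-8*20)*(-10) = (-9109*1/24940 + 3433*(-1/20402)) - (-160)*(-10) = (-9109/24940 - 3433/20402) - 1*1600 = -135730419/254412940 - 1600 = -407196434419/254412940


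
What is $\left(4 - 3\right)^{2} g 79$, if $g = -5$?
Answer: $-395$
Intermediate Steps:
$\left(4 - 3\right)^{2} g 79 = \left(4 - 3\right)^{2} \left(-5\right) 79 = 1^{2} \left(-5\right) 79 = 1 \left(-5\right) 79 = \left(-5\right) 79 = -395$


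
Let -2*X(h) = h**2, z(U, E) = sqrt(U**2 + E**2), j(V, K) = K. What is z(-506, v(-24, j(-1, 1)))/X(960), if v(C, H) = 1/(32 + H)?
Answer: -sqrt(278823205)/15206400 ≈ -0.0010981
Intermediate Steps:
z(U, E) = sqrt(E**2 + U**2)
X(h) = -h**2/2
z(-506, v(-24, j(-1, 1)))/X(960) = sqrt((1/(32 + 1))**2 + (-506)**2)/((-1/2*960**2)) = sqrt((1/33)**2 + 256036)/((-1/2*921600)) = sqrt((1/33)**2 + 256036)/(-460800) = sqrt(1/1089 + 256036)*(-1/460800) = sqrt(278823205/1089)*(-1/460800) = (sqrt(278823205)/33)*(-1/460800) = -sqrt(278823205)/15206400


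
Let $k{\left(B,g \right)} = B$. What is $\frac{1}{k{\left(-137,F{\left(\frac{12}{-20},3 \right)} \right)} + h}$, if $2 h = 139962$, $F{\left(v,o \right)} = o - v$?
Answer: $\frac{1}{69844} \approx 1.4318 \cdot 10^{-5}$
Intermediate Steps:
$h = 69981$ ($h = \frac{1}{2} \cdot 139962 = 69981$)
$\frac{1}{k{\left(-137,F{\left(\frac{12}{-20},3 \right)} \right)} + h} = \frac{1}{-137 + 69981} = \frac{1}{69844}$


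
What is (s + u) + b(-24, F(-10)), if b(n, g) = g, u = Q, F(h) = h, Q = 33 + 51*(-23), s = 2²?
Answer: -1146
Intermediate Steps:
s = 4
Q = -1140 (Q = 33 - 1173 = -1140)
u = -1140
(s + u) + b(-24, F(-10)) = (4 - 1140) - 10 = -1136 - 10 = -1146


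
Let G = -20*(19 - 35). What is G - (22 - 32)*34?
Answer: 660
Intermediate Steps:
G = 320 (G = -20*(-16) = 320)
G - (22 - 32)*34 = 320 - (22 - 32)*34 = 320 - (-10)*34 = 320 - 1*(-340) = 320 + 340 = 660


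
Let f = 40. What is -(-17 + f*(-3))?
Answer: 137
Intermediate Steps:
-(-17 + f*(-3)) = -(-17 + 40*(-3)) = -(-17 - 120) = -1*(-137) = 137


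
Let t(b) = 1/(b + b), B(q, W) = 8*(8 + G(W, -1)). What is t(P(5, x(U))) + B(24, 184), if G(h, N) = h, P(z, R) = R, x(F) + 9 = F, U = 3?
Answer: 18431/12 ≈ 1535.9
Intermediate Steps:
x(F) = -9 + F
B(q, W) = 64 + 8*W (B(q, W) = 8*(8 + W) = 64 + 8*W)
t(b) = 1/(2*b)
t(P(5, x(U))) + B(24, 184) = 1/(2*(-9 + 3)) + (64 + 8*184) = (1/2)/(-6) + (64 + 1472) = (1/2)*(-1/6) + 1536 = -1/12 + 1536 = 18431/12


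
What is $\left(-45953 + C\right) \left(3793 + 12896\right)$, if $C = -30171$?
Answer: $-1270433436$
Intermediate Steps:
$\left(-45953 + C\right) \left(3793 + 12896\right) = \left(-45953 - 30171\right) \left(3793 + 12896\right) = \left(-76124\right) 16689 = -1270433436$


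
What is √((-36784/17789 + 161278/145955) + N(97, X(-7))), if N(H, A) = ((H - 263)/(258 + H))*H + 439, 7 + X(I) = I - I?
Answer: √13344302819040887811882255/184343938145 ≈ 19.816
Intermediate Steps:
X(I) = -7 (X(I) = -7 + (I - I) = -7 + 0 = -7)
N(H, A) = 439 + H*(-263 + H)/(258 + H) (N(H, A) = ((-263 + H)/(258 + H))*H + 439 = H*(-263 + H)/(258 + H) + 439 = 439 + H*(-263 + H)/(258 + H))
√((-36784/17789 + 161278/145955) + N(97, X(-7))) = √((-36784/17789 + 161278/145955) + (113262 + 97² + 176*97)/(258 + 97)) = √((-36784*1/17789 + 161278*(1/145955)) + (113262 + 9409 + 17072)/355) = √((-36784/17789 + 161278/145955) + (1/355)*139743) = √(-2499834378/2596393495 + 139743/355) = √(72388074993519/184343938145) = √13344302819040887811882255/184343938145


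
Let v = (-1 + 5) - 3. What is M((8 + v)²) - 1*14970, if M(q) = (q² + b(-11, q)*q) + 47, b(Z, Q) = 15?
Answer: -7147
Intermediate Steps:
v = 1 (v = 4 - 3 = 1)
M(q) = 47 + q² + 15*q (M(q) = (q² + 15*q) + 47 = 47 + q² + 15*q)
M((8 + v)²) - 1*14970 = (47 + ((8 + 1)²)² + 15*(8 + 1)²) - 1*14970 = (47 + (9²)² + 15*9²) - 14970 = (47 + 81² + 15*81) - 14970 = (47 + 6561 + 1215) - 14970 = 7823 - 14970 = -7147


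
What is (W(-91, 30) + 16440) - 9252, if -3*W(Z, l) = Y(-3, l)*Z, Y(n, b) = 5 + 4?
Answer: 7461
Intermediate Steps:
Y(n, b) = 9
W(Z, l) = -3*Z
(W(-91, 30) + 16440) - 9252 = (-3*(-91) + 16440) - 9252 = (273 + 16440) - 9252 = 16713 - 9252 = 7461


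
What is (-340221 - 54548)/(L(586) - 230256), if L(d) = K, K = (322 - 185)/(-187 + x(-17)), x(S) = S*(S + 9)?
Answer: 20133219/11743193 ≈ 1.7145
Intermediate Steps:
x(S) = S*(9 + S)
K = -137/51 (K = (322 - 185)/(-187 - 17*(9 - 17)) = 137/(-187 - 17*(-8)) = 137/(-187 + 136) = 137/(-51) = 137*(-1/51) = -137/51 ≈ -2.6863)
L(d) = -137/51
(-340221 - 54548)/(L(586) - 230256) = (-340221 - 54548)/(-137/51 - 230256) = -394769/(-11743193/51) = -394769*(-51/11743193) = 20133219/11743193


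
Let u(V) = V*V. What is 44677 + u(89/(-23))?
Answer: 23642054/529 ≈ 44692.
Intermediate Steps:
u(V) = V²
44677 + u(89/(-23)) = 44677 + (89/(-23))² = 44677 + (89*(-1/23))² = 44677 + (-89/23)² = 44677 + 7921/529 = 23642054/529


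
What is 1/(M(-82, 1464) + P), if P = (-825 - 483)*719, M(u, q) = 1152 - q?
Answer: -1/940764 ≈ -1.0630e-6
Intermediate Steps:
P = -940452 (P = -1308*719 = -940452)
1/(M(-82, 1464) + P) = 1/((1152 - 1*1464) - 940452) = 1/((1152 - 1464) - 940452) = 1/(-312 - 940452) = 1/(-940764) = -1/940764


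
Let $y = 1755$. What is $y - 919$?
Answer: $836$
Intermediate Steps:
$y - 919 = 1755 - 919 = 836$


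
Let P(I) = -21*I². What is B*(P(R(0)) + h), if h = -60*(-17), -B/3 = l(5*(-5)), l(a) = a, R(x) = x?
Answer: 76500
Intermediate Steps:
B = 75 (B = -15*(-5) = -3*(-25) = 75)
h = 1020
B*(P(R(0)) + h) = 75*(-21*0² + 1020) = 75*(-21*0 + 1020) = 75*(0 + 1020) = 75*1020 = 76500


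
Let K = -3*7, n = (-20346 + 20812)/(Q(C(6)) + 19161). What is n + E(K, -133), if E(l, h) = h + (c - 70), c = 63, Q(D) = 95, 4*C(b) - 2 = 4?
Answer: -1347687/9628 ≈ -139.98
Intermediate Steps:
C(b) = 3/2 (C(b) = ½ + (¼)*4 = ½ + 1 = 3/2)
n = 233/9628 (n = (-20346 + 20812)/(95 + 19161) = 466/19256 = 466*(1/19256) = 233/9628 ≈ 0.024200)
K = -21
E(l, h) = -7 + h (E(l, h) = h + (63 - 70) = h - 7 = -7 + h)
n + E(K, -133) = 233/9628 + (-7 - 133) = 233/9628 - 140 = -1347687/9628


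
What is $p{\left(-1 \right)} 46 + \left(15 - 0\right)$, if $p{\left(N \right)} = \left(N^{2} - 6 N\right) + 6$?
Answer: $613$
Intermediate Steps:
$p{\left(N \right)} = 6 + N^{2} - 6 N$
$p{\left(-1 \right)} 46 + \left(15 - 0\right) = \left(6 + \left(-1\right)^{2} - -6\right) 46 + \left(15 - 0\right) = \left(6 + 1 + 6\right) 46 + \left(15 + 0\right) = 13 \cdot 46 + 15 = 598 + 15 = 613$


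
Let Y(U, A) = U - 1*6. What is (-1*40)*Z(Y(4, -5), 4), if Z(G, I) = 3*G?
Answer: 240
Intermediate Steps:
Y(U, A) = -6 + U (Y(U, A) = U - 6 = -6 + U)
(-1*40)*Z(Y(4, -5), 4) = (-1*40)*(3*(-6 + 4)) = -120*(-2) = -40*(-6) = 240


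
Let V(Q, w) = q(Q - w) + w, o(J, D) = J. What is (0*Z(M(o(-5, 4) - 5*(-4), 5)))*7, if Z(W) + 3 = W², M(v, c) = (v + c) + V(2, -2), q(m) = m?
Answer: 0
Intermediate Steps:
V(Q, w) = Q (V(Q, w) = (Q - w) + w = Q)
M(v, c) = 2 + c + v (M(v, c) = (v + c) + 2 = (c + v) + 2 = 2 + c + v)
Z(W) = -3 + W²
(0*Z(M(o(-5, 4) - 5*(-4), 5)))*7 = (0*(-3 + (2 + 5 + (-5 - 5*(-4)))²))*7 = (0*(-3 + (2 + 5 + (-5 + 20))²))*7 = (0*(-3 + (2 + 5 + 15)²))*7 = (0*(-3 + 22²))*7 = (0*(-3 + 484))*7 = (0*481)*7 = 0*7 = 0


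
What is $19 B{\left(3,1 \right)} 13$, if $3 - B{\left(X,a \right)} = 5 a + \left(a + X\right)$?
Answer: $-1482$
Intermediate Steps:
$B{\left(X,a \right)} = 3 - X - 6 a$ ($B{\left(X,a \right)} = 3 - \left(5 a + \left(a + X\right)\right) = 3 - \left(5 a + \left(X + a\right)\right) = 3 - \left(X + 6 a\right) = 3 - X - 6 a$)
$19 B{\left(3,1 \right)} 13 = 19 \left(3 - 3 - 6\right) 13 = 19 \left(-6\right) 13 = \left(-114\right) 13 = -1482$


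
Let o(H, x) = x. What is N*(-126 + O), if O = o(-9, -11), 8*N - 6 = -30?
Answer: 411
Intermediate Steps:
N = -3 (N = ¾ + (⅛)*(-30) = ¾ - 15/4 = -3)
O = -11
N*(-126 + O) = -3*(-126 - 11) = -3*(-137) = 411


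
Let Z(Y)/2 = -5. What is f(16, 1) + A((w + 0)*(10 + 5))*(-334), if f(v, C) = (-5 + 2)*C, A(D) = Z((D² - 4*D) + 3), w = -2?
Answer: 3337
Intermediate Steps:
Z(Y) = -10 (Z(Y) = 2*(-5) = -10)
A(D) = -10
f(v, C) = -3*C
f(16, 1) + A((w + 0)*(10 + 5))*(-334) = -3*1 - 10*(-334) = -3 + 3340 = 3337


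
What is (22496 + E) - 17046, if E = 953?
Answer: 6403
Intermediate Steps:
(22496 + E) - 17046 = (22496 + 953) - 17046 = 23449 - 17046 = 6403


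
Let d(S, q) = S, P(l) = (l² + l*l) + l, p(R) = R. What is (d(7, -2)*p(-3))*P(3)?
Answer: -441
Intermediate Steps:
P(l) = l + 2*l² (P(l) = (l² + l²) + l = 2*l² + l = l + 2*l²)
(d(7, -2)*p(-3))*P(3) = (7*(-3))*(3*(1 + 2*3)) = -63*(1 + 6) = -63*7 = -21*21 = -441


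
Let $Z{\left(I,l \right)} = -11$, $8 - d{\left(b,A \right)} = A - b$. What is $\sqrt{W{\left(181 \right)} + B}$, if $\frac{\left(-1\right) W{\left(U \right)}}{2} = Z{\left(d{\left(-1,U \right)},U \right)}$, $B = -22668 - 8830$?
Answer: $2 i \sqrt{7869} \approx 177.41 i$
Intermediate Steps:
$d{\left(b,A \right)} = 8 + b - A$ ($d{\left(b,A \right)} = 8 - \left(A - b\right) = 8 + b - A$)
$B = -31498$ ($B = -22668 - 8830 = -31498$)
$W{\left(U \right)} = 22$ ($W{\left(U \right)} = \left(-2\right) \left(-11\right) = 22$)
$\sqrt{W{\left(181 \right)} + B} = \sqrt{22 - 31498} = \sqrt{-31476} = 2 i \sqrt{7869}$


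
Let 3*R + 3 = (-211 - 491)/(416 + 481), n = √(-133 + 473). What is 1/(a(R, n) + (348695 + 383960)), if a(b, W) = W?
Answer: 146531/107356669737 - 2*√85/536783348685 ≈ 1.3649e-6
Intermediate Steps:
n = 2*√85 (n = √340 = 2*√85 ≈ 18.439)
R = -29/23 (R = -1 + ((-211 - 491)/(416 + 481))/3 = -1 + (-702/897)/3 = -1 + (-702*1/897)/3 = -1 + (⅓)*(-18/23) = -1 - 6/23 = -29/23 ≈ -1.2609)
1/(a(R, n) + (348695 + 383960)) = 1/(2*√85 + (348695 + 383960)) = 1/(2*√85 + 732655) = 1/(732655 + 2*√85)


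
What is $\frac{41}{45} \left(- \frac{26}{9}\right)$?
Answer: $- \frac{1066}{405} \approx -2.6321$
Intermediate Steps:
$\frac{41}{45} \left(- \frac{26}{9}\right) = - \frac{1066}{405}$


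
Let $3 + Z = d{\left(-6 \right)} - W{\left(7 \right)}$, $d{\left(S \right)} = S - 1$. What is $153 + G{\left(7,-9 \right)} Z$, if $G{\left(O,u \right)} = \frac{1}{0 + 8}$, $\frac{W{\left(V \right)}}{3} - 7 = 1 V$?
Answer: $\frac{293}{2} \approx 146.5$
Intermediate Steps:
$W{\left(V \right)} = 21 + 3 V$ ($W{\left(V \right)} = 21 + 3 \cdot 1 V = 21 + 3 V$)
$G{\left(O,u \right)} = \frac{1}{8}$
$d{\left(S \right)} = -1 + S$
$Z = -52$ ($Z = -3 - \left(28 + 21\right) = -3 - 49 = -52$)
$153 + G{\left(7,-9 \right)} Z = 153 + \frac{1}{8} \left(-52\right) = 153 - \frac{13}{2} = \frac{293}{2}$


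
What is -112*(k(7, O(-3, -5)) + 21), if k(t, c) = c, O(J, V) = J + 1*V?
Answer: -1456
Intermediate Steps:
O(J, V) = J + V
-112*(k(7, O(-3, -5)) + 21) = -112*((-3 - 5) + 21) = -112*(-8 + 21) = -112*13 = -1456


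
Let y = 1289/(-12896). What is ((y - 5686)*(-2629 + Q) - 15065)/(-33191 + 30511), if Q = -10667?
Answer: -12184675981/432016 ≈ -28204.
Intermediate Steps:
y = -1289/12896 (y = 1289*(-1/12896) = -1289/12896 ≈ -0.099953)
((y - 5686)*(-2629 + Q) - 15065)/(-33191 + 30511) = ((-1289/12896 - 5686)*(-2629 - 10667) - 15065)/(-33191 + 30511) = (-73327945/12896*(-13296) - 15065)/(-2680) = (60935522295/806 - 15065)*(-1/2680) = (60923379905/806)*(-1/2680) = -12184675981/432016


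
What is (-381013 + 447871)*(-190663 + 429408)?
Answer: 15962013210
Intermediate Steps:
(-381013 + 447871)*(-190663 + 429408) = 66858*238745 = 15962013210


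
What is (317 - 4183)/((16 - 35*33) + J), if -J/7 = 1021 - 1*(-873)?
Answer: 3866/14397 ≈ 0.26853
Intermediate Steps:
J = -13258 (J = -7*(1021 - 1*(-873)) = -7*(1021 + 873) = -7*1894 = -13258)
(317 - 4183)/((16 - 35*33) + J) = (317 - 4183)/((16 - 35*33) - 13258) = -3866/((16 - 1155) - 13258) = -3866/(-1139 - 13258) = -3866/(-14397) = -3866*(-1/14397) = 3866/14397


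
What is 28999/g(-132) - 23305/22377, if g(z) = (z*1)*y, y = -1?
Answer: 215278121/984588 ≈ 218.65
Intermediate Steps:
g(z) = -z (g(z) = (z*1)*(-1) = z*(-1) = -z)
28999/g(-132) - 23305/22377 = 28999/((-1*(-132))) - 23305/22377 = 28999/132 - 23305*1/22377 = 28999*(1/132) - 23305/22377 = 28999/132 - 23305/22377 = 215278121/984588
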